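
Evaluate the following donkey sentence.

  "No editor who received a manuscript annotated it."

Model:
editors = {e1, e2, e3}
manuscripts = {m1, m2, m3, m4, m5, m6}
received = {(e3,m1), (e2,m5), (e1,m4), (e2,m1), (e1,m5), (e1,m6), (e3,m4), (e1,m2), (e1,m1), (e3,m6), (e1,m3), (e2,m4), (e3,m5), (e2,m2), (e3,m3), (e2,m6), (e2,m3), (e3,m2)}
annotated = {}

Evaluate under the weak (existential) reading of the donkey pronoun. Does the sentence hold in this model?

"it" takes "a manuscript" as antecedent — a donkey pronoun bound across the clause boundary.
Truth condition: for no (e,m) with received(e,m) does annotated(e,m) hold.
Restrictor pairs — does the scope hold? (e1,m1):fails  (e1,m2):fails  (e1,m3):fails  (e1,m4):fails  (e1,m5):fails  (e1,m6):fails  (e2,m1):fails  (e2,m2):fails  (e2,m3):fails  (e2,m4):fails  (e2,m5):fails  (e2,m6):fails  (e3,m1):fails  (e3,m2):fails  (e3,m3):fails  (e3,m4):fails  (e3,m5):fails  (e3,m6):fails
Scope holds for no restrictor pair, so the sentence is true.

True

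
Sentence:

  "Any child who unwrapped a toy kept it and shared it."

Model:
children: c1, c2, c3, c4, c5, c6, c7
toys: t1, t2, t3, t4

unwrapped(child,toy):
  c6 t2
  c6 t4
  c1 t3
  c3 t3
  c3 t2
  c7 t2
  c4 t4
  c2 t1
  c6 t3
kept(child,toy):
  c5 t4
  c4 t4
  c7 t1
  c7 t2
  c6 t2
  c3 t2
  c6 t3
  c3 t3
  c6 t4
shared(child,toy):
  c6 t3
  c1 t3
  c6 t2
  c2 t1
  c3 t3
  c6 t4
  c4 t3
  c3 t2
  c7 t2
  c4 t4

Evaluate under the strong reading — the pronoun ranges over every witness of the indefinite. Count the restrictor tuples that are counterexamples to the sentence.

"it" takes "a toy" as antecedent — a donkey pronoun bound across the clause boundary.
Strong reading: for every (c,t) with unwrapped(c,t), kept(c,t) ∧ shared(c,t).
Restrictor pairs: (c1,t3) ✗  (c2,t1) ✗  (c3,t2) ✓  (c3,t3) ✓  (c4,t4) ✓  (c6,t2) ✓  (c6,t3) ✓  (c6,t4) ✓  (c7,t2) ✓
Counterexamples (restrictor pairs failing the scope): 2.

2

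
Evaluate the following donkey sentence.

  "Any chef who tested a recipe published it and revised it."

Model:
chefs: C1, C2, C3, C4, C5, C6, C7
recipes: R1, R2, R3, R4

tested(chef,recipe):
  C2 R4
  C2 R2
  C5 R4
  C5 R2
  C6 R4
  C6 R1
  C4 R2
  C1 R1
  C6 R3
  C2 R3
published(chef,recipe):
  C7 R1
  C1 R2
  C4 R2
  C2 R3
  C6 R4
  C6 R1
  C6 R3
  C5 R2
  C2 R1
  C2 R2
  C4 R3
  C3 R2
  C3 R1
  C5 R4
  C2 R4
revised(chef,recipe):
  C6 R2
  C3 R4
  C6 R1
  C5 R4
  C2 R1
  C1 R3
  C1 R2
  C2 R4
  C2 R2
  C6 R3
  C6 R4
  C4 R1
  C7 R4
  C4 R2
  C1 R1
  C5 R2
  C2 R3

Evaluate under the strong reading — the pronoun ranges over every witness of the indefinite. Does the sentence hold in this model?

False

"it" takes "a recipe" as antecedent — a donkey pronoun bound across the clause boundary.
Strong reading: for every (c,r) with tested(c,r), published(c,r) ∧ revised(c,r).
Restrictor pairs: (C1,R1) ✗  (C2,R2) ✓  (C2,R3) ✓  (C2,R4) ✓  (C4,R2) ✓  (C5,R2) ✓  (C5,R4) ✓  (C6,R1) ✓  (C6,R3) ✓  (C6,R4) ✓
Counterexample: (C1,R1) is in tested but fails the scope.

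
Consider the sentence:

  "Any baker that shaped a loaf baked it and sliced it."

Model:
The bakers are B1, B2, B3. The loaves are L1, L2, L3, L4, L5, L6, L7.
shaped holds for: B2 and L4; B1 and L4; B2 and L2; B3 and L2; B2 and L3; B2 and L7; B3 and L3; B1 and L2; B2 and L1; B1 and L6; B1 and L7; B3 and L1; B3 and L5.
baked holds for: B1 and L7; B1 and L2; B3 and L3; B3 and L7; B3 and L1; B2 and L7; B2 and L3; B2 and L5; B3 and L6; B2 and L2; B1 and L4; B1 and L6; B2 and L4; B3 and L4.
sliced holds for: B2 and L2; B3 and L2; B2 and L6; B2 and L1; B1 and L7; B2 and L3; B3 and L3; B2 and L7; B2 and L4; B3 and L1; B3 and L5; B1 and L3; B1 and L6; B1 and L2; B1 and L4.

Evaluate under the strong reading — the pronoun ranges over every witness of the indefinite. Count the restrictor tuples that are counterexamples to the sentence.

"it" takes "a loaf" as antecedent — a donkey pronoun bound across the clause boundary.
Strong reading: for every (b,l) with shaped(b,l), baked(b,l) ∧ sliced(b,l).
Restrictor pairs: (B1,L2) ✓  (B1,L4) ✓  (B1,L6) ✓  (B1,L7) ✓  (B2,L1) ✗  (B2,L2) ✓  (B2,L3) ✓  (B2,L4) ✓  (B2,L7) ✓  (B3,L1) ✓  (B3,L2) ✗  (B3,L3) ✓  (B3,L5) ✗
Counterexamples (restrictor pairs failing the scope): 3.

3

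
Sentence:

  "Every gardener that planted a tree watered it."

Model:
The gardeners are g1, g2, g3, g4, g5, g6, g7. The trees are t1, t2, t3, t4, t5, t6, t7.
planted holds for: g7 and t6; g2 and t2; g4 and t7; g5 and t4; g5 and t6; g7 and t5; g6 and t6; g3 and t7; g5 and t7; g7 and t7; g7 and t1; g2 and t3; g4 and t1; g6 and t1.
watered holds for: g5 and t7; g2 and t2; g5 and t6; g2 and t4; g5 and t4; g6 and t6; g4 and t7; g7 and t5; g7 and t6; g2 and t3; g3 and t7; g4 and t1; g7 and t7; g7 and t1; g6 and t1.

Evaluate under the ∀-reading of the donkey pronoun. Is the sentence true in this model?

"it" takes "a tree" as antecedent — a donkey pronoun bound across the clause boundary.
Strong reading: for every (g,t) with planted(g,t), watered(g,t).
Restrictor pairs: (g2,t2) ✓  (g2,t3) ✓  (g3,t7) ✓  (g4,t1) ✓  (g4,t7) ✓  (g5,t4) ✓  (g5,t6) ✓  (g5,t7) ✓  (g6,t1) ✓  (g6,t6) ✓  (g7,t1) ✓  (g7,t5) ✓  (g7,t6) ✓  (g7,t7) ✓
Every restrictor pair satisfies the scope.

True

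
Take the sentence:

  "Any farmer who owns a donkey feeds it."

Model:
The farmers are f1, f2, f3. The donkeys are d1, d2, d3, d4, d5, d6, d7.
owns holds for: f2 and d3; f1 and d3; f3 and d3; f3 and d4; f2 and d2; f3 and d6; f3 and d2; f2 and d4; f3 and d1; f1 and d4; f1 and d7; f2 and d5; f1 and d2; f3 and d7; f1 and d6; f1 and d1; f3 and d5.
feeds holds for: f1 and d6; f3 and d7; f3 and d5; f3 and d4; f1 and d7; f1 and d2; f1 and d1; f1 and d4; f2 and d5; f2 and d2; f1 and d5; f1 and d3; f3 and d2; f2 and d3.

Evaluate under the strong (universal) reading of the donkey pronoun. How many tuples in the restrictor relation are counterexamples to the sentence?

4

"it" takes "a donkey" as antecedent — a donkey pronoun bound across the clause boundary.
Strong reading: for every (f,d) with owns(f,d), feeds(f,d).
Restrictor pairs: (f1,d1) ✓  (f1,d2) ✓  (f1,d3) ✓  (f1,d4) ✓  (f1,d6) ✓  (f1,d7) ✓  (f2,d2) ✓  (f2,d3) ✓  (f2,d4) ✗  (f2,d5) ✓  (f3,d1) ✗  (f3,d2) ✓  (f3,d3) ✗  (f3,d4) ✓  (f3,d5) ✓  (f3,d6) ✗  (f3,d7) ✓
Counterexamples (restrictor pairs failing the scope): 4.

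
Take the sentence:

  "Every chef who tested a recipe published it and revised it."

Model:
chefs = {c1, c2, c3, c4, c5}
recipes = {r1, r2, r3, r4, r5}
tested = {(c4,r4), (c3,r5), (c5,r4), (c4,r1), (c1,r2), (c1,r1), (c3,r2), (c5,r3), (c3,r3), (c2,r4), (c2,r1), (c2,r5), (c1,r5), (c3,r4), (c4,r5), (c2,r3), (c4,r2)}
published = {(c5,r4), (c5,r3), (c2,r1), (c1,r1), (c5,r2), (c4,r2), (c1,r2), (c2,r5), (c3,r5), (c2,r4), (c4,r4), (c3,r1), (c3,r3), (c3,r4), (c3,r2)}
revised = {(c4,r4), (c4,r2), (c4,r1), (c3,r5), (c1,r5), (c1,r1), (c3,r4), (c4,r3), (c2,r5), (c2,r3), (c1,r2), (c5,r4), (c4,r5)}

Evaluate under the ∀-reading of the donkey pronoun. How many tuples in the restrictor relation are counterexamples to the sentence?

9

"it" takes "a recipe" as antecedent — a donkey pronoun bound across the clause boundary.
Strong reading: for every (c,r) with tested(c,r), published(c,r) ∧ revised(c,r).
Restrictor pairs: (c1,r1) ✓  (c1,r2) ✓  (c1,r5) ✗  (c2,r1) ✗  (c2,r3) ✗  (c2,r4) ✗  (c2,r5) ✓  (c3,r2) ✗  (c3,r3) ✗  (c3,r4) ✓  (c3,r5) ✓  (c4,r1) ✗  (c4,r2) ✓  (c4,r4) ✓  (c4,r5) ✗  (c5,r3) ✗  (c5,r4) ✓
Counterexamples (restrictor pairs failing the scope): 9.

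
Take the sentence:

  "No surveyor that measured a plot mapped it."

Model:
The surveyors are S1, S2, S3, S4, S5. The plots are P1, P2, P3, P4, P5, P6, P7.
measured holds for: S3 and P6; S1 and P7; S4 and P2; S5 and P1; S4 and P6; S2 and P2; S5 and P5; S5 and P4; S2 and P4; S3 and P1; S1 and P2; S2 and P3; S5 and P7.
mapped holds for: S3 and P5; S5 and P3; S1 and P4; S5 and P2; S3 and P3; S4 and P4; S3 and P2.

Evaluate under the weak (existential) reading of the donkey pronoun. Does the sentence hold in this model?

True

"it" takes "a plot" as antecedent — a donkey pronoun bound across the clause boundary.
Truth condition: for no (s,p) with measured(s,p) does mapped(s,p) hold.
Restrictor pairs — does the scope hold? (S1,P2):fails  (S1,P7):fails  (S2,P2):fails  (S2,P3):fails  (S2,P4):fails  (S3,P1):fails  (S3,P6):fails  (S4,P2):fails  (S4,P6):fails  (S5,P1):fails  (S5,P4):fails  (S5,P5):fails  (S5,P7):fails
Scope holds for no restrictor pair, so the sentence is true.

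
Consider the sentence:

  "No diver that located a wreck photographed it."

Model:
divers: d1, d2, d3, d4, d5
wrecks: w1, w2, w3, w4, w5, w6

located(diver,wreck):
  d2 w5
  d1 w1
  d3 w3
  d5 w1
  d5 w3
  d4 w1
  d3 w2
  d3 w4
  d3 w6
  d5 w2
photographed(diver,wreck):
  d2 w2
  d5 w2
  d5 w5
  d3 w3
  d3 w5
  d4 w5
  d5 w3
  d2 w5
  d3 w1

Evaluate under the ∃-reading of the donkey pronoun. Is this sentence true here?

False

"it" takes "a wreck" as antecedent — a donkey pronoun bound across the clause boundary.
Truth condition: for no (d,w) with located(d,w) does photographed(d,w) hold.
Restrictor pairs — does the scope hold? (d1,w1):fails  (d2,w5):holds  (d3,w2):fails  (d3,w3):holds  (d3,w4):fails  (d3,w6):fails  (d4,w1):fails  (d5,w1):fails  (d5,w2):holds  (d5,w3):holds
Scope holds for 4 pair(s), so the sentence is false.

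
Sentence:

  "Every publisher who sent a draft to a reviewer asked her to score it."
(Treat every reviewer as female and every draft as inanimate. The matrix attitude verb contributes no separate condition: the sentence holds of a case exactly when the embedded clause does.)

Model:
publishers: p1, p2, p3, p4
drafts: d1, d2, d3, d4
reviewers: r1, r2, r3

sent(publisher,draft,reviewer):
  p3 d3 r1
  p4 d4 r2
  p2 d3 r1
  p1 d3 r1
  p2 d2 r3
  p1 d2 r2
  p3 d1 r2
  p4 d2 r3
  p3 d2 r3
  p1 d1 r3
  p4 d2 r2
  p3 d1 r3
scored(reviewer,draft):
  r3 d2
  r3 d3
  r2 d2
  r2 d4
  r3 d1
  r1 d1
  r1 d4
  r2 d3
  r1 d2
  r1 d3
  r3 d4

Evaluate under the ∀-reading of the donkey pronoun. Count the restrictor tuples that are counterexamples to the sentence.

1

"her" takes "a reviewer" as antecedent and "it" takes "a draft"; both are donkey pronouns co-varying with the restrictor.
Strong reading: for every (p,d,r) with sent(p,d,r), scored(r,d).
Restrictor triples: (p1,d1,r3)→scored(r3,d1) ✓  (p1,d2,r2)→scored(r2,d2) ✓  (p1,d3,r1)→scored(r1,d3) ✓  (p2,d2,r3)→scored(r3,d2) ✓  (p2,d3,r1)→scored(r1,d3) ✓  (p3,d1,r2)→scored(r2,d1) ✗  (p3,d1,r3)→scored(r3,d1) ✓  (p3,d2,r3)→scored(r3,d2) ✓  (p3,d3,r1)→scored(r1,d3) ✓  (p4,d2,r2)→scored(r2,d2) ✓  (p4,d2,r3)→scored(r3,d2) ✓  (p4,d4,r2)→scored(r2,d4) ✓
Counterexamples (restrictor triples failing the scope): 1.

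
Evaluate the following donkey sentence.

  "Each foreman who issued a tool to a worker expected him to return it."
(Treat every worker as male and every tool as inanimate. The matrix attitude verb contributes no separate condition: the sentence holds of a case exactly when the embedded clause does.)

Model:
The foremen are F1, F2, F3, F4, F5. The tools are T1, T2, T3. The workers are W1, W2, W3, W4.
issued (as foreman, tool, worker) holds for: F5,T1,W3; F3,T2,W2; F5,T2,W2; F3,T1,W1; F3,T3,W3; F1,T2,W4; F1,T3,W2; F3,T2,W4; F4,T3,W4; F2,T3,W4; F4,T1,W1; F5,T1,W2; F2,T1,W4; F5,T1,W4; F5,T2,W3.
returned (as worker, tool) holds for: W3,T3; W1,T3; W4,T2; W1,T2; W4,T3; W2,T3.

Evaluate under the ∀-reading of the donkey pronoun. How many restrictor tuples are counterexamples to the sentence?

9

"him" takes "a worker" as antecedent and "it" takes "a tool"; both are donkey pronouns co-varying with the restrictor.
Strong reading: for every (f,t,w) with issued(f,t,w), returned(w,t).
Restrictor triples: (F1,T2,W4)→returned(W4,T2) ✓  (F1,T3,W2)→returned(W2,T3) ✓  (F2,T1,W4)→returned(W4,T1) ✗  (F2,T3,W4)→returned(W4,T3) ✓  (F3,T1,W1)→returned(W1,T1) ✗  (F3,T2,W2)→returned(W2,T2) ✗  (F3,T2,W4)→returned(W4,T2) ✓  (F3,T3,W3)→returned(W3,T3) ✓  (F4,T1,W1)→returned(W1,T1) ✗  (F4,T3,W4)→returned(W4,T3) ✓  (F5,T1,W2)→returned(W2,T1) ✗  (F5,T1,W3)→returned(W3,T1) ✗  (F5,T1,W4)→returned(W4,T1) ✗  (F5,T2,W2)→returned(W2,T2) ✗  (F5,T2,W3)→returned(W3,T2) ✗
Counterexamples (restrictor triples failing the scope): 9.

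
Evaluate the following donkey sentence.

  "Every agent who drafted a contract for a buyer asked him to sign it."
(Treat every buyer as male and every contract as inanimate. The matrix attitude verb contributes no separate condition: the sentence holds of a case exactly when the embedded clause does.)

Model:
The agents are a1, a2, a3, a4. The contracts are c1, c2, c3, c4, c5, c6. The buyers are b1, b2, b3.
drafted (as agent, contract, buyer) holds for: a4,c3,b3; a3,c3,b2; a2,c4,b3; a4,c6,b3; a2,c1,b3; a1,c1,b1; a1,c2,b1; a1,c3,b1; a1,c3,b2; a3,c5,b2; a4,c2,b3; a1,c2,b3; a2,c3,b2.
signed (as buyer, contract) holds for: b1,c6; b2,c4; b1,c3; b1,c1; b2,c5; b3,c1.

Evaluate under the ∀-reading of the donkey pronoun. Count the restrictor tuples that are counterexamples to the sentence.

9

"him" takes "a buyer" as antecedent and "it" takes "a contract"; both are donkey pronouns co-varying with the restrictor.
Strong reading: for every (a,c,b) with drafted(a,c,b), signed(b,c).
Restrictor triples: (a1,c1,b1)→signed(b1,c1) ✓  (a1,c2,b1)→signed(b1,c2) ✗  (a1,c2,b3)→signed(b3,c2) ✗  (a1,c3,b1)→signed(b1,c3) ✓  (a1,c3,b2)→signed(b2,c3) ✗  (a2,c1,b3)→signed(b3,c1) ✓  (a2,c3,b2)→signed(b2,c3) ✗  (a2,c4,b3)→signed(b3,c4) ✗  (a3,c3,b2)→signed(b2,c3) ✗  (a3,c5,b2)→signed(b2,c5) ✓  (a4,c2,b3)→signed(b3,c2) ✗  (a4,c3,b3)→signed(b3,c3) ✗  (a4,c6,b3)→signed(b3,c6) ✗
Counterexamples (restrictor triples failing the scope): 9.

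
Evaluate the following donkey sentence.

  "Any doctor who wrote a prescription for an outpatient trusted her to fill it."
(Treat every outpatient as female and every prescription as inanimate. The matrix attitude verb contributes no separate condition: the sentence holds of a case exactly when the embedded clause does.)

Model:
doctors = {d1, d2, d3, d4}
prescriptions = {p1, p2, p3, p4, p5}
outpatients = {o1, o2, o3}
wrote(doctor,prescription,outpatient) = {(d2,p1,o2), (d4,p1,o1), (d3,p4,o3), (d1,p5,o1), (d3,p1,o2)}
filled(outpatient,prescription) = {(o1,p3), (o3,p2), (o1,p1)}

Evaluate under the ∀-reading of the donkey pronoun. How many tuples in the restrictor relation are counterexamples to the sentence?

"her" takes "an outpatient" as antecedent and "it" takes "a prescription"; both are donkey pronouns co-varying with the restrictor.
Strong reading: for every (d,p,o) with wrote(d,p,o), filled(o,p).
Restrictor triples: (d1,p5,o1)→filled(o1,p5) ✗  (d2,p1,o2)→filled(o2,p1) ✗  (d3,p1,o2)→filled(o2,p1) ✗  (d3,p4,o3)→filled(o3,p4) ✗  (d4,p1,o1)→filled(o1,p1) ✓
Counterexamples (restrictor triples failing the scope): 4.

4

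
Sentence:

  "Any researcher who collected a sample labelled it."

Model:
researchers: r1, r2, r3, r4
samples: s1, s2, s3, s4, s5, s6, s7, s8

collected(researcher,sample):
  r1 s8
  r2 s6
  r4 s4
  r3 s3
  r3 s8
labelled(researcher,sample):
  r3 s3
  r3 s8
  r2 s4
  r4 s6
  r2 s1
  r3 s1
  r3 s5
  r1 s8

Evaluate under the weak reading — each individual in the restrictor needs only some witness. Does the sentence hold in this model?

False

"it" takes "a sample" as antecedent — a donkey pronoun bound across the clause boundary.
Weak reading: every researcher r with some collected-sample has at least one collected-sample s such that labelled(r,s).
Per researcher: r1:✓  r2:✗  r3:✓  r4:✗
r2 has no witness among its collected-samples.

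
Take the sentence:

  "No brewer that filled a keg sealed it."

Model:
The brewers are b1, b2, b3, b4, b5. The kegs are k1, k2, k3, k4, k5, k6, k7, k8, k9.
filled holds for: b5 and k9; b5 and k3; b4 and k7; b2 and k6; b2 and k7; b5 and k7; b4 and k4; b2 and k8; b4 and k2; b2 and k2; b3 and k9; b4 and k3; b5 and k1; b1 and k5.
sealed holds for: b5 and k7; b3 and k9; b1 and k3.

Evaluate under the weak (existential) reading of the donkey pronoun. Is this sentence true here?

False

"it" takes "a keg" as antecedent — a donkey pronoun bound across the clause boundary.
Truth condition: for no (b,k) with filled(b,k) does sealed(b,k) hold.
Restrictor pairs — does the scope hold? (b1,k5):fails  (b2,k2):fails  (b2,k6):fails  (b2,k7):fails  (b2,k8):fails  (b3,k9):holds  (b4,k2):fails  (b4,k3):fails  (b4,k4):fails  (b4,k7):fails  (b5,k1):fails  (b5,k3):fails  (b5,k7):holds  (b5,k9):fails
Scope holds for 2 pair(s), so the sentence is false.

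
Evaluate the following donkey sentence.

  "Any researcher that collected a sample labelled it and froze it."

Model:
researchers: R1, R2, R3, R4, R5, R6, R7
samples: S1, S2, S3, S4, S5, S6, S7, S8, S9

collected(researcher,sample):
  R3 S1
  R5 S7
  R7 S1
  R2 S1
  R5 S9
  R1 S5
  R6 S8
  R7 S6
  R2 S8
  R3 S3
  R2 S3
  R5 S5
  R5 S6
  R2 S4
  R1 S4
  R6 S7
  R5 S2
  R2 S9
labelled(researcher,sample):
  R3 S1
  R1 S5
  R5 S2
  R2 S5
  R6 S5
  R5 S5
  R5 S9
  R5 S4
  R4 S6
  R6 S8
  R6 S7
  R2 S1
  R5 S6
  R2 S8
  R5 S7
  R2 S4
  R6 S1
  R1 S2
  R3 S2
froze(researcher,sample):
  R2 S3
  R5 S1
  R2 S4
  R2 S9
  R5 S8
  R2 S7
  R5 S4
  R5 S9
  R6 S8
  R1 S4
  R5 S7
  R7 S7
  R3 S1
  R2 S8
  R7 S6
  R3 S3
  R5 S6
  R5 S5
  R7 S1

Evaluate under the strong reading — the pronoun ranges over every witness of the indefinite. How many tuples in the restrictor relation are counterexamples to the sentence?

"it" takes "a sample" as antecedent — a donkey pronoun bound across the clause boundary.
Strong reading: for every (r,s) with collected(r,s), labelled(r,s) ∧ froze(r,s).
Restrictor pairs: (R1,S4) ✗  (R1,S5) ✗  (R2,S1) ✗  (R2,S3) ✗  (R2,S4) ✓  (R2,S8) ✓  (R2,S9) ✗  (R3,S1) ✓  (R3,S3) ✗  (R5,S2) ✗  (R5,S5) ✓  (R5,S6) ✓  (R5,S7) ✓  (R5,S9) ✓  (R6,S7) ✗  (R6,S8) ✓  (R7,S1) ✗  (R7,S6) ✗
Counterexamples (restrictor pairs failing the scope): 10.

10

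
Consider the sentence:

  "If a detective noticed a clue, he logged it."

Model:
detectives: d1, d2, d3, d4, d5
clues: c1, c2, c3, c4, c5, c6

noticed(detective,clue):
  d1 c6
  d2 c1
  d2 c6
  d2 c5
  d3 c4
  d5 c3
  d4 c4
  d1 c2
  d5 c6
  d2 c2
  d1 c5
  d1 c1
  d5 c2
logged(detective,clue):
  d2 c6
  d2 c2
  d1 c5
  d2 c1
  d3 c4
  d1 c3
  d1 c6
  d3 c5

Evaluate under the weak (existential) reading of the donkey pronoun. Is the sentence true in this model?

False

"it" takes "a clue" as antecedent — a donkey pronoun bound across the clause boundary.
Weak reading: every detective d with some noticed-clue has at least one noticed-clue c such that logged(d,c).
Per detective: d1:✓  d2:✓  d3:✓  d4:✗  d5:✗
d4 has no witness among its noticed-clues.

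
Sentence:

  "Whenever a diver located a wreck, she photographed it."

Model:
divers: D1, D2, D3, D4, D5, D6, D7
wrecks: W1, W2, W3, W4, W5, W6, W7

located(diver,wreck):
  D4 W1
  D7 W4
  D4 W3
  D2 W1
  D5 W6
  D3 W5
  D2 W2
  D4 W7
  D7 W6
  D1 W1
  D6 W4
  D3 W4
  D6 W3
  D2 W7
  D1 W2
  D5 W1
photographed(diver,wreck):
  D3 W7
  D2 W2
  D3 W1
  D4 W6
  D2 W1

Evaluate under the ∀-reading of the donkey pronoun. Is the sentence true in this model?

"it" takes "a wreck" as antecedent — a donkey pronoun bound across the clause boundary.
Strong reading: for every (d,w) with located(d,w), photographed(d,w).
Restrictor pairs: (D1,W1) ✗  (D1,W2) ✗  (D2,W1) ✓  (D2,W2) ✓  (D2,W7) ✗  (D3,W4) ✗  (D3,W5) ✗  (D4,W1) ✗  (D4,W3) ✗  (D4,W7) ✗  (D5,W1) ✗  (D5,W6) ✗  (D6,W3) ✗  (D6,W4) ✗  (D7,W4) ✗  (D7,W6) ✗
Counterexample: (D1,W1) is in located but fails the scope.

False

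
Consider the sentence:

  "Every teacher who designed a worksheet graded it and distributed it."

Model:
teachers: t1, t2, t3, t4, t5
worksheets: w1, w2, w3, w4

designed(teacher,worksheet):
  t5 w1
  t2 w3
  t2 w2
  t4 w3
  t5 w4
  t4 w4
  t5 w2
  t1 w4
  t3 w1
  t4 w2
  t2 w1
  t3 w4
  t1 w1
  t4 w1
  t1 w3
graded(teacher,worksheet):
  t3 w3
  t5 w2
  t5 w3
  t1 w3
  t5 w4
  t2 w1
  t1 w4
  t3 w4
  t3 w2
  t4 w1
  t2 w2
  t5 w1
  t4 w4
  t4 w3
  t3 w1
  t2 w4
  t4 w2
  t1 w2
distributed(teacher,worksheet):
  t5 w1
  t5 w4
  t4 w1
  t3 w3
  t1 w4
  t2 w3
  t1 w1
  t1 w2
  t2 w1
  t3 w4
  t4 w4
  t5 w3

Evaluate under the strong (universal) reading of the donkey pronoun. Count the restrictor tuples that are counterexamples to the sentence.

"it" takes "a worksheet" as antecedent — a donkey pronoun bound across the clause boundary.
Strong reading: for every (t,w) with designed(t,w), graded(t,w) ∧ distributed(t,w).
Restrictor pairs: (t1,w1) ✗  (t1,w3) ✗  (t1,w4) ✓  (t2,w1) ✓  (t2,w2) ✗  (t2,w3) ✗  (t3,w1) ✗  (t3,w4) ✓  (t4,w1) ✓  (t4,w2) ✗  (t4,w3) ✗  (t4,w4) ✓  (t5,w1) ✓  (t5,w2) ✗  (t5,w4) ✓
Counterexamples (restrictor pairs failing the scope): 8.

8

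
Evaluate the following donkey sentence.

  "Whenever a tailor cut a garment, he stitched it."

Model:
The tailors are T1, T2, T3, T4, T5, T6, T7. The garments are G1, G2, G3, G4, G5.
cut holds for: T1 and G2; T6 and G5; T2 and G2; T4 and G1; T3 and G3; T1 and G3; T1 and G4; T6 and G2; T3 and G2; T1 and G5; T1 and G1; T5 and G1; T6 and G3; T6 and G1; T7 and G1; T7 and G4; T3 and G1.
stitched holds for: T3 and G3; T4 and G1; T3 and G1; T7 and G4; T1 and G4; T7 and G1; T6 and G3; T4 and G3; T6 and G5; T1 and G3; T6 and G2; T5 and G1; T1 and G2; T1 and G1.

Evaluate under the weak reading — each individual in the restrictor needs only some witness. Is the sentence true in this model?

"it" takes "a garment" as antecedent — a donkey pronoun bound across the clause boundary.
Weak reading: every tailor t with some cut-garment has at least one cut-garment g such that stitched(t,g).
Per tailor: T1:✓  T2:✗  T3:✓  T4:✓  T5:✓  T6:✓  T7:✓
T2 has no witness among its cut-garments.

False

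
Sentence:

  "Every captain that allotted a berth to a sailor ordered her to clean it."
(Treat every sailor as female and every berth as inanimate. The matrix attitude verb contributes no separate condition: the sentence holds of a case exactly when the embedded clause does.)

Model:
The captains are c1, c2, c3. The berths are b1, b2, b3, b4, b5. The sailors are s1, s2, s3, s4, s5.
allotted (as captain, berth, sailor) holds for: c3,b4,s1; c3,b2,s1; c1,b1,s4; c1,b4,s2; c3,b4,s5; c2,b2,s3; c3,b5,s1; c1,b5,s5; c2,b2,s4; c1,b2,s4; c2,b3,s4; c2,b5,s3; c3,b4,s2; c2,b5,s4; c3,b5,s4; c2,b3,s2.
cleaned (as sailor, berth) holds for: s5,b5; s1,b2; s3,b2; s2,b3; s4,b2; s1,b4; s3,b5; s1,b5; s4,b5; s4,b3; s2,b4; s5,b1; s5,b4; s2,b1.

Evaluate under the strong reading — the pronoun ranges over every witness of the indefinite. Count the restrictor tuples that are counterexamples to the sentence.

1

"her" takes "a sailor" as antecedent and "it" takes "a berth"; both are donkey pronouns co-varying with the restrictor.
Strong reading: for every (c,b,s) with allotted(c,b,s), cleaned(s,b).
Restrictor triples: (c1,b1,s4)→cleaned(s4,b1) ✗  (c1,b2,s4)→cleaned(s4,b2) ✓  (c1,b4,s2)→cleaned(s2,b4) ✓  (c1,b5,s5)→cleaned(s5,b5) ✓  (c2,b2,s3)→cleaned(s3,b2) ✓  (c2,b2,s4)→cleaned(s4,b2) ✓  (c2,b3,s2)→cleaned(s2,b3) ✓  (c2,b3,s4)→cleaned(s4,b3) ✓  (c2,b5,s3)→cleaned(s3,b5) ✓  (c2,b5,s4)→cleaned(s4,b5) ✓  (c3,b2,s1)→cleaned(s1,b2) ✓  (c3,b4,s1)→cleaned(s1,b4) ✓  (c3,b4,s2)→cleaned(s2,b4) ✓  (c3,b4,s5)→cleaned(s5,b4) ✓  (c3,b5,s1)→cleaned(s1,b5) ✓  (c3,b5,s4)→cleaned(s4,b5) ✓
Counterexamples (restrictor triples failing the scope): 1.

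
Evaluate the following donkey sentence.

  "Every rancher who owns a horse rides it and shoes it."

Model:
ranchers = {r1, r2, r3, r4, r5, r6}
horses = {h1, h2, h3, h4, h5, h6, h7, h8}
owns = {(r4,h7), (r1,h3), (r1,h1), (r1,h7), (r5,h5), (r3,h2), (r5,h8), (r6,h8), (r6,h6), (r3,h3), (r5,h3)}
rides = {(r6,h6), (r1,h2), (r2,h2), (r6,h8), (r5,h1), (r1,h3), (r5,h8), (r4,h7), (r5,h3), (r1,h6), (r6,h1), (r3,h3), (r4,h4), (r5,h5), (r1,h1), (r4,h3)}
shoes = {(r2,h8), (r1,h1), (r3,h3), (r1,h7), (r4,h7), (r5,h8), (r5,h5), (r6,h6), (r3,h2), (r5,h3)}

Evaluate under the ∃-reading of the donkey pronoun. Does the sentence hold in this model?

"it" takes "a horse" as antecedent — a donkey pronoun bound across the clause boundary.
Weak reading: every rancher r with some owns-horse has at least one owns-horse h such that rides(r,h) ∧ shoes(r,h).
Per rancher: r1:✓  r3:✓  r4:✓  r5:✓  r6:✓
Every rancher in the restrictor has a witness.

True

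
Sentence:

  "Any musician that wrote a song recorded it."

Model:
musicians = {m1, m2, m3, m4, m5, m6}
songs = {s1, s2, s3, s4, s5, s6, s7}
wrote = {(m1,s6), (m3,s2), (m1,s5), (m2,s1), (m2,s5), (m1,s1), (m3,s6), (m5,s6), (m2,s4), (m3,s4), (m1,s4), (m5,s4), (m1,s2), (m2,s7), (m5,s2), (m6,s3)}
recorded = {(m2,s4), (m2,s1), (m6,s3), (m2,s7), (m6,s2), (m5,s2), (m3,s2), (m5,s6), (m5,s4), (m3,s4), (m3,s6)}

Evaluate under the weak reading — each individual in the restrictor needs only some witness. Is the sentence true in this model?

False

"it" takes "a song" as antecedent — a donkey pronoun bound across the clause boundary.
Weak reading: every musician m with some wrote-song has at least one wrote-song s such that recorded(m,s).
Per musician: m1:✗  m2:✓  m3:✓  m5:✓  m6:✓
m1 has no witness among its wrote-songs.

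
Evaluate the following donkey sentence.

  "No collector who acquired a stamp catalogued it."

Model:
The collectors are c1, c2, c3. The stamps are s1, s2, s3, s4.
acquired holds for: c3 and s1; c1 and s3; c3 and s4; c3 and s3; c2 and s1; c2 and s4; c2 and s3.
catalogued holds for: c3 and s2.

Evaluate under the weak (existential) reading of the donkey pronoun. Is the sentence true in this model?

True

"it" takes "a stamp" as antecedent — a donkey pronoun bound across the clause boundary.
Truth condition: for no (c,s) with acquired(c,s) does catalogued(c,s) hold.
Restrictor pairs — does the scope hold? (c1,s3):fails  (c2,s1):fails  (c2,s3):fails  (c2,s4):fails  (c3,s1):fails  (c3,s3):fails  (c3,s4):fails
Scope holds for no restrictor pair, so the sentence is true.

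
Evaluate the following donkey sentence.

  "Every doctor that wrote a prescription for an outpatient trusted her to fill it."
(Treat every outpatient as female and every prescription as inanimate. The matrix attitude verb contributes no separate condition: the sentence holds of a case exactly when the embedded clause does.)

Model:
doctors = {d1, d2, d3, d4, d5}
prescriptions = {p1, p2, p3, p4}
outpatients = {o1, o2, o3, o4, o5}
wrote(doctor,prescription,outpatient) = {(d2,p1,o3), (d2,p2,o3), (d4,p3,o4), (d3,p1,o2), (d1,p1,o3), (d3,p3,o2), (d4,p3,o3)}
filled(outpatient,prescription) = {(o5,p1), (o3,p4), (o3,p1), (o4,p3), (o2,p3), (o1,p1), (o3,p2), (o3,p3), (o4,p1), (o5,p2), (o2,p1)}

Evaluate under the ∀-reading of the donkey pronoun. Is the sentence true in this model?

True

"her" takes "an outpatient" as antecedent and "it" takes "a prescription"; both are donkey pronouns co-varying with the restrictor.
Strong reading: for every (d,p,o) with wrote(d,p,o), filled(o,p).
Restrictor triples: (d1,p1,o3)→filled(o3,p1) ✓  (d2,p1,o3)→filled(o3,p1) ✓  (d2,p2,o3)→filled(o3,p2) ✓  (d3,p1,o2)→filled(o2,p1) ✓  (d3,p3,o2)→filled(o2,p3) ✓  (d4,p3,o3)→filled(o3,p3) ✓  (d4,p3,o4)→filled(o4,p3) ✓
Every restrictor triple satisfies the scope.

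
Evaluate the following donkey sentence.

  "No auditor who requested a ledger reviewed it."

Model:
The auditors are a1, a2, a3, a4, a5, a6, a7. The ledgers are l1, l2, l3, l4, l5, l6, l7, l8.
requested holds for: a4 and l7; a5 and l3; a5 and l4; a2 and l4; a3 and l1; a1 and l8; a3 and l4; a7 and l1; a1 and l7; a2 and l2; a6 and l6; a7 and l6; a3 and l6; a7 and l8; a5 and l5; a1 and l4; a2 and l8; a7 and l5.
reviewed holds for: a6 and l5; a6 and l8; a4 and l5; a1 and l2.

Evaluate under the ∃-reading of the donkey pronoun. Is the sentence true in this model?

"it" takes "a ledger" as antecedent — a donkey pronoun bound across the clause boundary.
Truth condition: for no (a,l) with requested(a,l) does reviewed(a,l) hold.
Restrictor pairs — does the scope hold? (a1,l4):fails  (a1,l7):fails  (a1,l8):fails  (a2,l2):fails  (a2,l4):fails  (a2,l8):fails  (a3,l1):fails  (a3,l4):fails  (a3,l6):fails  (a4,l7):fails  (a5,l3):fails  (a5,l4):fails  (a5,l5):fails  (a6,l6):fails  (a7,l1):fails  (a7,l5):fails  (a7,l6):fails  (a7,l8):fails
Scope holds for no restrictor pair, so the sentence is true.

True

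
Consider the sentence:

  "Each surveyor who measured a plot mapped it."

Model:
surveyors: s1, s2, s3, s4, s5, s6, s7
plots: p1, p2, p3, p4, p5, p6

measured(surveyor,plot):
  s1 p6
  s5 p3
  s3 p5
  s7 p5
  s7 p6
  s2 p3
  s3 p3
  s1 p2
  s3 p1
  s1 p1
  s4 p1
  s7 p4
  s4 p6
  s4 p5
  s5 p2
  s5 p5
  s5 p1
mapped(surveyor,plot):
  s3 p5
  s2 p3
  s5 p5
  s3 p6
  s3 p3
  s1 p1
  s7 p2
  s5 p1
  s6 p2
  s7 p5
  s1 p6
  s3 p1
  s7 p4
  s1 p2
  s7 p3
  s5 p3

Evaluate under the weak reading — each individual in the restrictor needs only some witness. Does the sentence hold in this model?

False

"it" takes "a plot" as antecedent — a donkey pronoun bound across the clause boundary.
Weak reading: every surveyor s with some measured-plot has at least one measured-plot p such that mapped(s,p).
Per surveyor: s1:✓  s2:✓  s3:✓  s4:✗  s5:✓  s7:✓
s4 has no witness among its measured-plots.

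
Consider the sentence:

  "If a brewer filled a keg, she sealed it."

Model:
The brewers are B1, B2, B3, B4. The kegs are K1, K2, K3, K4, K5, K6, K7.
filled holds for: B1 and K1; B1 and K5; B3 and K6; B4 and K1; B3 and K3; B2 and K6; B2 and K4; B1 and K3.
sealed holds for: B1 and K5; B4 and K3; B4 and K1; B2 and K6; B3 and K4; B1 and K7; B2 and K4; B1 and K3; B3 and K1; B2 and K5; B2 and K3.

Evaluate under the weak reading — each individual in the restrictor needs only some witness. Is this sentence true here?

False

"it" takes "a keg" as antecedent — a donkey pronoun bound across the clause boundary.
Weak reading: every brewer b with some filled-keg has at least one filled-keg k such that sealed(b,k).
Per brewer: B1:✓  B2:✓  B3:✗  B4:✓
B3 has no witness among its filled-kegs.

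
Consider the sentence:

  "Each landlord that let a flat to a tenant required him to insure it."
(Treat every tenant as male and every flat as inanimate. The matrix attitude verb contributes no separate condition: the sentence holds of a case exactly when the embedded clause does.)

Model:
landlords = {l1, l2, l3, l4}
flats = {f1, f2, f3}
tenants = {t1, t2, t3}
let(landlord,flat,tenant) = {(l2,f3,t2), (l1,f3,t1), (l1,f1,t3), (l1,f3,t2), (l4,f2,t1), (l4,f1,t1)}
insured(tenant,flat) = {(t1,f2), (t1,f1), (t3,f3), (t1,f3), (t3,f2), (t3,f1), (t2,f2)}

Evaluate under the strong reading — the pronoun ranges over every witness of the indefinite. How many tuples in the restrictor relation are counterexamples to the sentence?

2

"him" takes "a tenant" as antecedent and "it" takes "a flat"; both are donkey pronouns co-varying with the restrictor.
Strong reading: for every (l,f,t) with let(l,f,t), insured(t,f).
Restrictor triples: (l1,f1,t3)→insured(t3,f1) ✓  (l1,f3,t1)→insured(t1,f3) ✓  (l1,f3,t2)→insured(t2,f3) ✗  (l2,f3,t2)→insured(t2,f3) ✗  (l4,f1,t1)→insured(t1,f1) ✓  (l4,f2,t1)→insured(t1,f2) ✓
Counterexamples (restrictor triples failing the scope): 2.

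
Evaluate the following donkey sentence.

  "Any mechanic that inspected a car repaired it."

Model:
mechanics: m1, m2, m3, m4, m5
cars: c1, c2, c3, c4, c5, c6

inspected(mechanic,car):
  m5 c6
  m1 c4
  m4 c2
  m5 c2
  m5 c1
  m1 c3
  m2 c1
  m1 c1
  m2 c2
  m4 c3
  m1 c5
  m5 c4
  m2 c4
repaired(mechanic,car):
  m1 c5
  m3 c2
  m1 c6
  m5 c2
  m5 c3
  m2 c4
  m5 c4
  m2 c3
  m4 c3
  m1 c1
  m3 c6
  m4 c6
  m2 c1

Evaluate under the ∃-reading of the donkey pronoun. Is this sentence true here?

True

"it" takes "a car" as antecedent — a donkey pronoun bound across the clause boundary.
Weak reading: every mechanic m with some inspected-car has at least one inspected-car c such that repaired(m,c).
Per mechanic: m1:✓  m2:✓  m4:✓  m5:✓
Every mechanic in the restrictor has a witness.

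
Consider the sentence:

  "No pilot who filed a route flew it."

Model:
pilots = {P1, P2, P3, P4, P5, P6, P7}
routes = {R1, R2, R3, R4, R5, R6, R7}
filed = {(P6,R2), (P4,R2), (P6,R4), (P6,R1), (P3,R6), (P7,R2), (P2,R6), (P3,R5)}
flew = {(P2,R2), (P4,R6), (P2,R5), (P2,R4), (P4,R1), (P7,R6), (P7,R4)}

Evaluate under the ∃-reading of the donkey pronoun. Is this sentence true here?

"it" takes "a route" as antecedent — a donkey pronoun bound across the clause boundary.
Truth condition: for no (p,r) with filed(p,r) does flew(p,r) hold.
Restrictor pairs — does the scope hold? (P2,R6):fails  (P3,R5):fails  (P3,R6):fails  (P4,R2):fails  (P6,R1):fails  (P6,R2):fails  (P6,R4):fails  (P7,R2):fails
Scope holds for no restrictor pair, so the sentence is true.

True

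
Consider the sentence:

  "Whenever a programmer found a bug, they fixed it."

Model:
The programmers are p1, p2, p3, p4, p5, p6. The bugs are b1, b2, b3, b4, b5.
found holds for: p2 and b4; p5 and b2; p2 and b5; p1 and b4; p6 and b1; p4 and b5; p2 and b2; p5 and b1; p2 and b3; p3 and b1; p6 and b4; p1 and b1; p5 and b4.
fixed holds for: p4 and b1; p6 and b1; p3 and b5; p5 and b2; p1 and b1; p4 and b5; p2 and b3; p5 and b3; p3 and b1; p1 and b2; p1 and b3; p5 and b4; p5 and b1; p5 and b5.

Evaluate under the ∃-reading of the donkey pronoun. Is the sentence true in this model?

"it" takes "a bug" as antecedent — a donkey pronoun bound across the clause boundary.
Weak reading: every programmer p with some found-bug has at least one found-bug b such that fixed(p,b).
Per programmer: p1:✓  p2:✓  p3:✓  p4:✓  p5:✓  p6:✓
Every programmer in the restrictor has a witness.

True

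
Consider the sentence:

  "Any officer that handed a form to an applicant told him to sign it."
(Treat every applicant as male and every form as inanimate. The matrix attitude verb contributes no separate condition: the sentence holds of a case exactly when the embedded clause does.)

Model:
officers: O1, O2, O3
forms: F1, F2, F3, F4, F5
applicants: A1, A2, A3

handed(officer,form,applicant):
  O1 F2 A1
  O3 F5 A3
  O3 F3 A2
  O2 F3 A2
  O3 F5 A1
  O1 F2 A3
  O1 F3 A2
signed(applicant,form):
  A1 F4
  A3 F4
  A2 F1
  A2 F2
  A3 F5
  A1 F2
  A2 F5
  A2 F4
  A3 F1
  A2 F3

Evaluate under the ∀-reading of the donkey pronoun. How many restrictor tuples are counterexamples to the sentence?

2

"him" takes "an applicant" as antecedent and "it" takes "a form"; both are donkey pronouns co-varying with the restrictor.
Strong reading: for every (o,f,a) with handed(o,f,a), signed(a,f).
Restrictor triples: (O1,F2,A1)→signed(A1,F2) ✓  (O1,F2,A3)→signed(A3,F2) ✗  (O1,F3,A2)→signed(A2,F3) ✓  (O2,F3,A2)→signed(A2,F3) ✓  (O3,F3,A2)→signed(A2,F3) ✓  (O3,F5,A1)→signed(A1,F5) ✗  (O3,F5,A3)→signed(A3,F5) ✓
Counterexamples (restrictor triples failing the scope): 2.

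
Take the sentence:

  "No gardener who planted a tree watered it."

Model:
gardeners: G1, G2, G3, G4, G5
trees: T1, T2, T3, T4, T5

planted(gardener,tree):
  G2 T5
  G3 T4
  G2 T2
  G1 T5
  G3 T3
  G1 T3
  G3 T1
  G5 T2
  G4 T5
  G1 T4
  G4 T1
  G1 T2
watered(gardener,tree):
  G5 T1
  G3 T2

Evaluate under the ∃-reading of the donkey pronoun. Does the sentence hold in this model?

True

"it" takes "a tree" as antecedent — a donkey pronoun bound across the clause boundary.
Truth condition: for no (g,t) with planted(g,t) does watered(g,t) hold.
Restrictor pairs — does the scope hold? (G1,T2):fails  (G1,T3):fails  (G1,T4):fails  (G1,T5):fails  (G2,T2):fails  (G2,T5):fails  (G3,T1):fails  (G3,T3):fails  (G3,T4):fails  (G4,T1):fails  (G4,T5):fails  (G5,T2):fails
Scope holds for no restrictor pair, so the sentence is true.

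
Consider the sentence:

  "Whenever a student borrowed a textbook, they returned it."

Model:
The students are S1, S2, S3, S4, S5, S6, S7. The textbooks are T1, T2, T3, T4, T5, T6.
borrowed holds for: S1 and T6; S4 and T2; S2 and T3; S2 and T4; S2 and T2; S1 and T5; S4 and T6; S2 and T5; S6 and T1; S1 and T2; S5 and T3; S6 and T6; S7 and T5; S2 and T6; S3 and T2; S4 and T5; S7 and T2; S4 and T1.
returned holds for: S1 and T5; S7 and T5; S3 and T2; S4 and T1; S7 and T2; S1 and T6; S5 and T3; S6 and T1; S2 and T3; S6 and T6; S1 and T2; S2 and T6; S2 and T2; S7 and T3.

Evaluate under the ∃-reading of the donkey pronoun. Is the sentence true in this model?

"it" takes "a textbook" as antecedent — a donkey pronoun bound across the clause boundary.
Weak reading: every student s with some borrowed-textbook has at least one borrowed-textbook t such that returned(s,t).
Per student: S1:✓  S2:✓  S3:✓  S4:✓  S5:✓  S6:✓  S7:✓
Every student in the restrictor has a witness.

True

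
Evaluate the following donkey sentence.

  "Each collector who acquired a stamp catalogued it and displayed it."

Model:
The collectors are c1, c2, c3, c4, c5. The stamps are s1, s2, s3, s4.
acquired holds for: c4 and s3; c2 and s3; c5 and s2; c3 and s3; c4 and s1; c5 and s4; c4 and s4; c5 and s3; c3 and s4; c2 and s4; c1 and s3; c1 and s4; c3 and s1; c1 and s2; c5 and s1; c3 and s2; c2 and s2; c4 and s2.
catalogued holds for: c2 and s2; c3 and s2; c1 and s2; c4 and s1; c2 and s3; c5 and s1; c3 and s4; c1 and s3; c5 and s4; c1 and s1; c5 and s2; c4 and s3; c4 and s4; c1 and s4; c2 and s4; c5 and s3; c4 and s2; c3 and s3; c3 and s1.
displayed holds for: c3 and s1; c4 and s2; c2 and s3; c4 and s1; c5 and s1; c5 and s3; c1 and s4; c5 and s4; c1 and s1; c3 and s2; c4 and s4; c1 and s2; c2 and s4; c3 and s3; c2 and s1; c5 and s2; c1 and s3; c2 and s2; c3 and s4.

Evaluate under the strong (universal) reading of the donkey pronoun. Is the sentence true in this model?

False

"it" takes "a stamp" as antecedent — a donkey pronoun bound across the clause boundary.
Strong reading: for every (c,s) with acquired(c,s), catalogued(c,s) ∧ displayed(c,s).
Restrictor pairs: (c1,s2) ✓  (c1,s3) ✓  (c1,s4) ✓  (c2,s2) ✓  (c2,s3) ✓  (c2,s4) ✓  (c3,s1) ✓  (c3,s2) ✓  (c3,s3) ✓  (c3,s4) ✓  (c4,s1) ✓  (c4,s2) ✓  (c4,s3) ✗  (c4,s4) ✓  (c5,s1) ✓  (c5,s2) ✓  (c5,s3) ✓  (c5,s4) ✓
Counterexample: (c4,s3) is in acquired but fails the scope.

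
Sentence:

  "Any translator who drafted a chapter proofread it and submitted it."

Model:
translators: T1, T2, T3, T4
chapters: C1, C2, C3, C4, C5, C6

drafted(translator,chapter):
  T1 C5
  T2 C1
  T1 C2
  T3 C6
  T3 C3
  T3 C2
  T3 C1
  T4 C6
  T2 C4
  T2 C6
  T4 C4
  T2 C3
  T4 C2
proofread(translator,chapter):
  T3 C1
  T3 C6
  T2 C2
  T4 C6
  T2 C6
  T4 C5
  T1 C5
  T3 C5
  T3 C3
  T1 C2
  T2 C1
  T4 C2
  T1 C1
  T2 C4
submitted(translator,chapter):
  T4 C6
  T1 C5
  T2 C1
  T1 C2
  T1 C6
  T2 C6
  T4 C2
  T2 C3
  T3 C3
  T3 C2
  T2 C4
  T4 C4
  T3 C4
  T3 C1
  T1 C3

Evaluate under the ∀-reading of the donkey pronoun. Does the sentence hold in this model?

"it" takes "a chapter" as antecedent — a donkey pronoun bound across the clause boundary.
Strong reading: for every (t,c) with drafted(t,c), proofread(t,c) ∧ submitted(t,c).
Restrictor pairs: (T1,C2) ✓  (T1,C5) ✓  (T2,C1) ✓  (T2,C3) ✗  (T2,C4) ✓  (T2,C6) ✓  (T3,C1) ✓  (T3,C2) ✗  (T3,C3) ✓  (T3,C6) ✗  (T4,C2) ✓  (T4,C4) ✗  (T4,C6) ✓
Counterexample: (T2,C3) is in drafted but fails the scope.

False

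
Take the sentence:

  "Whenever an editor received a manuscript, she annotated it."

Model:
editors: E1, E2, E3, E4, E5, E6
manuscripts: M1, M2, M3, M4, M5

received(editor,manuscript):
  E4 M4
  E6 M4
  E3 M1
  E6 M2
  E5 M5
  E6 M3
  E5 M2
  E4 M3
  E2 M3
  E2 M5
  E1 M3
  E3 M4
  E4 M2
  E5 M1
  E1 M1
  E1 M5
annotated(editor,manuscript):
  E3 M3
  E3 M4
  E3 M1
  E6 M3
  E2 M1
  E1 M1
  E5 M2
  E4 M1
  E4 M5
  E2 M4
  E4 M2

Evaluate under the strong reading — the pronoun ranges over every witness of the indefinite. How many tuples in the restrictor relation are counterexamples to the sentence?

"it" takes "a manuscript" as antecedent — a donkey pronoun bound across the clause boundary.
Strong reading: for every (e,m) with received(e,m), annotated(e,m).
Restrictor pairs: (E1,M1) ✓  (E1,M3) ✗  (E1,M5) ✗  (E2,M3) ✗  (E2,M5) ✗  (E3,M1) ✓  (E3,M4) ✓  (E4,M2) ✓  (E4,M3) ✗  (E4,M4) ✗  (E5,M1) ✗  (E5,M2) ✓  (E5,M5) ✗  (E6,M2) ✗  (E6,M3) ✓  (E6,M4) ✗
Counterexamples (restrictor pairs failing the scope): 10.

10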